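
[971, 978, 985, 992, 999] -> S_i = 971 + 7*i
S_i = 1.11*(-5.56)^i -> [1.11, -6.17, 34.31, -190.79, 1060.77]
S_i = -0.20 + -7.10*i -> [-0.2, -7.3, -14.4, -21.5, -28.6]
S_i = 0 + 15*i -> [0, 15, 30, 45, 60]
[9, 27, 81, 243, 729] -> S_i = 9*3^i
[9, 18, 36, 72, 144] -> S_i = 9*2^i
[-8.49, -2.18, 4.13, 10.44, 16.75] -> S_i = -8.49 + 6.31*i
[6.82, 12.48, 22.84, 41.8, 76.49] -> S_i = 6.82*1.83^i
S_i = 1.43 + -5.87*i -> [1.43, -4.44, -10.31, -16.18, -22.05]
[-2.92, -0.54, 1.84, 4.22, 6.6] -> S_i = -2.92 + 2.38*i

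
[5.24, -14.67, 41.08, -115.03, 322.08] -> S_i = 5.24*(-2.80)^i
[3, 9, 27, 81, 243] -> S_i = 3*3^i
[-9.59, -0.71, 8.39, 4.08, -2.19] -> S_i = Random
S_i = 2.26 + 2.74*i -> [2.26, 5.0, 7.74, 10.48, 13.22]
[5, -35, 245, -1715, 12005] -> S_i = 5*-7^i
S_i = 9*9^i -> [9, 81, 729, 6561, 59049]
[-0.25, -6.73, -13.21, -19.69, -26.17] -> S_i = -0.25 + -6.48*i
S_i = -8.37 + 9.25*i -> [-8.37, 0.88, 10.13, 19.38, 28.63]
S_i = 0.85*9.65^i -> [0.85, 8.2, 79.15, 763.84, 7371.03]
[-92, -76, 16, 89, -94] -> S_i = Random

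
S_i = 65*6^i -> [65, 390, 2340, 14040, 84240]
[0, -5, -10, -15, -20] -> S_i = 0 + -5*i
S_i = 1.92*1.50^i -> [1.92, 2.88, 4.32, 6.48, 9.72]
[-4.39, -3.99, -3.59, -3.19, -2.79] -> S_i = -4.39 + 0.40*i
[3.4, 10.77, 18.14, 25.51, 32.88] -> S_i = 3.40 + 7.37*i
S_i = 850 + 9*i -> [850, 859, 868, 877, 886]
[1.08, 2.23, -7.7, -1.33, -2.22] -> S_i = Random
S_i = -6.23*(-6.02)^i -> [-6.23, 37.5, -225.78, 1359.18, -8182.27]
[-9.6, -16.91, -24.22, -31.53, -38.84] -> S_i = -9.60 + -7.31*i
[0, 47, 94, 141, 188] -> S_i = 0 + 47*i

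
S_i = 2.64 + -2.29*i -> [2.64, 0.35, -1.94, -4.23, -6.52]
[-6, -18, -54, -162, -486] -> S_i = -6*3^i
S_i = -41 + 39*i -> [-41, -2, 37, 76, 115]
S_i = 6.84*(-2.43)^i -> [6.84, -16.62, 40.39, -98.15, 238.5]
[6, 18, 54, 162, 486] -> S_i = 6*3^i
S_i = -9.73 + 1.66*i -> [-9.73, -8.07, -6.41, -4.75, -3.09]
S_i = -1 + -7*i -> [-1, -8, -15, -22, -29]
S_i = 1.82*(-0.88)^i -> [1.82, -1.6, 1.41, -1.24, 1.09]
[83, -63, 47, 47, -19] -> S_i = Random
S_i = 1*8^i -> [1, 8, 64, 512, 4096]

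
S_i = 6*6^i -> [6, 36, 216, 1296, 7776]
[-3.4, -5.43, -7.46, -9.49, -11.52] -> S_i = -3.40 + -2.03*i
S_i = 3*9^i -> [3, 27, 243, 2187, 19683]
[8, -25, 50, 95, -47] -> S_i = Random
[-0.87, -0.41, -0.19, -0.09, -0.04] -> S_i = -0.87*0.47^i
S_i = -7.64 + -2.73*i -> [-7.64, -10.37, -13.1, -15.83, -18.56]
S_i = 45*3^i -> [45, 135, 405, 1215, 3645]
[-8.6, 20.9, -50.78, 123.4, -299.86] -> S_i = -8.60*(-2.43)^i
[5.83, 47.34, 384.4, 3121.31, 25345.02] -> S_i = 5.83*8.12^i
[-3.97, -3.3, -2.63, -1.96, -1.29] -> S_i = -3.97 + 0.67*i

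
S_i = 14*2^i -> [14, 28, 56, 112, 224]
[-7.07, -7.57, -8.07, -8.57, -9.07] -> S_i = -7.07 + -0.50*i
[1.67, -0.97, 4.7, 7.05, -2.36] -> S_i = Random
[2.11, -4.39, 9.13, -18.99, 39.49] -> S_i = 2.11*(-2.08)^i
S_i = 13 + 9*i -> [13, 22, 31, 40, 49]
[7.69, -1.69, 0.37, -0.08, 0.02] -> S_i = 7.69*(-0.22)^i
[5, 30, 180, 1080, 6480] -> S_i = 5*6^i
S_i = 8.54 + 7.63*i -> [8.54, 16.17, 23.8, 31.43, 39.06]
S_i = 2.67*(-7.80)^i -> [2.67, -20.83, 162.44, -1267.05, 9883.02]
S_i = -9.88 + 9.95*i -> [-9.88, 0.07, 10.02, 19.97, 29.92]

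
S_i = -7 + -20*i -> [-7, -27, -47, -67, -87]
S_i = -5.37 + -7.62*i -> [-5.37, -12.99, -20.61, -28.23, -35.85]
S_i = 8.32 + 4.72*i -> [8.32, 13.04, 17.76, 22.48, 27.2]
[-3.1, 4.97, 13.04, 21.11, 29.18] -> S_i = -3.10 + 8.07*i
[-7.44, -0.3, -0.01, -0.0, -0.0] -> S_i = -7.44*0.04^i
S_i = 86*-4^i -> [86, -344, 1376, -5504, 22016]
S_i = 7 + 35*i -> [7, 42, 77, 112, 147]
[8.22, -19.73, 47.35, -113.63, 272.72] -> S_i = 8.22*(-2.40)^i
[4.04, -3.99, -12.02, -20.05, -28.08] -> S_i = 4.04 + -8.03*i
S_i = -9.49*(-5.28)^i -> [-9.49, 50.11, -264.57, 1396.91, -7375.68]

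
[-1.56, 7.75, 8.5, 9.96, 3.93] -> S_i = Random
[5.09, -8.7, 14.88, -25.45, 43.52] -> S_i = 5.09*(-1.71)^i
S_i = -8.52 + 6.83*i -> [-8.52, -1.69, 5.14, 11.97, 18.8]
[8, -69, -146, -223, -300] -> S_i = 8 + -77*i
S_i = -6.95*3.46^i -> [-6.95, -24.05, -83.2, -287.88, -996.07]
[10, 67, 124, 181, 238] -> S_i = 10 + 57*i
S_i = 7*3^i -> [7, 21, 63, 189, 567]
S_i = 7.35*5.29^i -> [7.35, 38.88, 205.68, 1088.06, 5755.86]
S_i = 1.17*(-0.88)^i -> [1.17, -1.03, 0.91, -0.8, 0.7]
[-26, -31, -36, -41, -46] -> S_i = -26 + -5*i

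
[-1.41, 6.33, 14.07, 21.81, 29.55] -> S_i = -1.41 + 7.74*i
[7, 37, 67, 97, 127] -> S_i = 7 + 30*i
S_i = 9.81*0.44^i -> [9.81, 4.32, 1.9, 0.84, 0.37]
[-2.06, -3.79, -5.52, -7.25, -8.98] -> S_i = -2.06 + -1.73*i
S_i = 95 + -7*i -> [95, 88, 81, 74, 67]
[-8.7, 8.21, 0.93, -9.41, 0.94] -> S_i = Random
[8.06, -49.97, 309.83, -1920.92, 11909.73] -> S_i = 8.06*(-6.20)^i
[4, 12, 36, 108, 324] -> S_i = 4*3^i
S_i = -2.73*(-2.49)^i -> [-2.73, 6.8, -16.93, 42.15, -104.94]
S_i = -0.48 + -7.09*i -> [-0.48, -7.57, -14.66, -21.75, -28.84]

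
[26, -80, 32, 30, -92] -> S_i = Random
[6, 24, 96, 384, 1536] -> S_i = 6*4^i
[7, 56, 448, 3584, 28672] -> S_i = 7*8^i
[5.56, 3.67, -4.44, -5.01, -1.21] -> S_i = Random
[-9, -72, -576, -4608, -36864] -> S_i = -9*8^i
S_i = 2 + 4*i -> [2, 6, 10, 14, 18]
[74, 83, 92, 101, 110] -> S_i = 74 + 9*i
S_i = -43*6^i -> [-43, -258, -1548, -9288, -55728]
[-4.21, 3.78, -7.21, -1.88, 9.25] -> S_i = Random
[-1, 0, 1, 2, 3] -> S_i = -1 + 1*i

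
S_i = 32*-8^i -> [32, -256, 2048, -16384, 131072]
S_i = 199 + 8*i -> [199, 207, 215, 223, 231]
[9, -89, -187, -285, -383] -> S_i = 9 + -98*i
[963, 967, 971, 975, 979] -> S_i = 963 + 4*i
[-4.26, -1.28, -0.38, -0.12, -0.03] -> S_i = -4.26*0.30^i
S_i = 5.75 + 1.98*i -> [5.75, 7.73, 9.71, 11.69, 13.67]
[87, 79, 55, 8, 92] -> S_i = Random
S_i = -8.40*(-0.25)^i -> [-8.4, 2.1, -0.52, 0.13, -0.03]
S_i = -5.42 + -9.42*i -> [-5.42, -14.84, -24.26, -33.68, -43.1]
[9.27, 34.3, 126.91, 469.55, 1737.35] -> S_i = 9.27*3.70^i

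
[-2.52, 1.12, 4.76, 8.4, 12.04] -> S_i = -2.52 + 3.64*i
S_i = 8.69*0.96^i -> [8.69, 8.34, 8.01, 7.69, 7.38]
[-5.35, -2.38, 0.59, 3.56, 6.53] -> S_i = -5.35 + 2.97*i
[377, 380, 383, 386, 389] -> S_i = 377 + 3*i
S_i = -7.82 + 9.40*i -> [-7.82, 1.58, 10.98, 20.38, 29.78]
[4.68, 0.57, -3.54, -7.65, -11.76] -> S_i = 4.68 + -4.11*i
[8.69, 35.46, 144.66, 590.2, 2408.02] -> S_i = 8.69*4.08^i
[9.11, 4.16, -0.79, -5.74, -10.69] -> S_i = 9.11 + -4.95*i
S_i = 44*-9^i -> [44, -396, 3564, -32076, 288684]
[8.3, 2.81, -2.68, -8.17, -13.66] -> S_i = 8.30 + -5.49*i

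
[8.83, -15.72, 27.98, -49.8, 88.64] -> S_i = 8.83*(-1.78)^i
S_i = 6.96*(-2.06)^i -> [6.96, -14.34, 29.54, -60.84, 125.34]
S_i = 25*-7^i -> [25, -175, 1225, -8575, 60025]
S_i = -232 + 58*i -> [-232, -174, -116, -58, 0]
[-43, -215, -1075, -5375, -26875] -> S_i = -43*5^i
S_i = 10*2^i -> [10, 20, 40, 80, 160]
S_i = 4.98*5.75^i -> [4.98, 28.64, 164.65, 946.74, 5443.78]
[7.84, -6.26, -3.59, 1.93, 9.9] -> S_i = Random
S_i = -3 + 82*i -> [-3, 79, 161, 243, 325]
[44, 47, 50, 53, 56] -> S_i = 44 + 3*i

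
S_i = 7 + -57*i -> [7, -50, -107, -164, -221]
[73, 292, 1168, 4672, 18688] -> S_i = 73*4^i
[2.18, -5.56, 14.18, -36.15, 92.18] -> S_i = 2.18*(-2.55)^i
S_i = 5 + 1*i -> [5, 6, 7, 8, 9]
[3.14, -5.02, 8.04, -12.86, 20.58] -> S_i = 3.14*(-1.60)^i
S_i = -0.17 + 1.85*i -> [-0.17, 1.68, 3.53, 5.38, 7.23]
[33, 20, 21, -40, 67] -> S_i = Random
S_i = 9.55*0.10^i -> [9.55, 0.96, 0.1, 0.01, 0.0]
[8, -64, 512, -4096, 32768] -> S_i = 8*-8^i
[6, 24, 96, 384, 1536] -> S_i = 6*4^i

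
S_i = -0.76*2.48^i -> [-0.76, -1.88, -4.67, -11.59, -28.75]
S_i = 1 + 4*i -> [1, 5, 9, 13, 17]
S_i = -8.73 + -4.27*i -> [-8.73, -13.0, -17.27, -21.54, -25.81]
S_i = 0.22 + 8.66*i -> [0.22, 8.88, 17.54, 26.2, 34.86]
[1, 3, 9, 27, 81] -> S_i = 1*3^i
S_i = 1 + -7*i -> [1, -6, -13, -20, -27]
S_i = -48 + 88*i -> [-48, 40, 128, 216, 304]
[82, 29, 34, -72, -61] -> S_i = Random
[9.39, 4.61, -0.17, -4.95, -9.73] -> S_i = 9.39 + -4.78*i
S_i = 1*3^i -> [1, 3, 9, 27, 81]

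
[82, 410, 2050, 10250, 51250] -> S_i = 82*5^i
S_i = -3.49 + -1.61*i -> [-3.49, -5.1, -6.71, -8.32, -9.93]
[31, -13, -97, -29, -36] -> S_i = Random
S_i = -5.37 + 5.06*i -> [-5.37, -0.31, 4.75, 9.81, 14.87]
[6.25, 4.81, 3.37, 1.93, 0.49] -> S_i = 6.25 + -1.44*i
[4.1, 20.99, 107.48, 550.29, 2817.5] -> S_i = 4.10*5.12^i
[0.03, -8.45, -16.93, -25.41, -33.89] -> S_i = 0.03 + -8.48*i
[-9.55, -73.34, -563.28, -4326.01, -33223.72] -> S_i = -9.55*7.68^i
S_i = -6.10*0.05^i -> [-6.1, -0.3, -0.02, -0.0, -0.0]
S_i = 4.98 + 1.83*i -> [4.98, 6.81, 8.64, 10.47, 12.3]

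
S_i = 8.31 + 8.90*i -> [8.31, 17.21, 26.11, 35.01, 43.91]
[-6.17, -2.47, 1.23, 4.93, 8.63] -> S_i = -6.17 + 3.70*i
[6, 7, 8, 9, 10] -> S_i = 6 + 1*i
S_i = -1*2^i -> [-1, -2, -4, -8, -16]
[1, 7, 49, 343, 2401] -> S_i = 1*7^i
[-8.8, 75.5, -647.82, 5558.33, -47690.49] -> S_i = -8.80*(-8.58)^i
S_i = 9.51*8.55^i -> [9.51, 81.31, 695.2, 5944.0, 50821.21]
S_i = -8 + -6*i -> [-8, -14, -20, -26, -32]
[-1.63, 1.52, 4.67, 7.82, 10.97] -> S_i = -1.63 + 3.15*i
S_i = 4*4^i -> [4, 16, 64, 256, 1024]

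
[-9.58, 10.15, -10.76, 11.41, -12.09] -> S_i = -9.58*(-1.06)^i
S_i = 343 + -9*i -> [343, 334, 325, 316, 307]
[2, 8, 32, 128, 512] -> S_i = 2*4^i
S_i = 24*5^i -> [24, 120, 600, 3000, 15000]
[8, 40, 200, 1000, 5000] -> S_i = 8*5^i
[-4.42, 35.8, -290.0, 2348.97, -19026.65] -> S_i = -4.42*(-8.10)^i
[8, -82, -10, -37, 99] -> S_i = Random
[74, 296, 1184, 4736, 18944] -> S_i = 74*4^i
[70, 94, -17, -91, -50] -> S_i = Random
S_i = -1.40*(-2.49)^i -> [-1.4, 3.49, -8.68, 21.61, -53.82]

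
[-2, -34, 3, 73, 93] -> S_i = Random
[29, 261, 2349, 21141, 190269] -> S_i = 29*9^i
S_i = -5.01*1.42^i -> [-5.01, -7.11, -10.1, -14.35, -20.37]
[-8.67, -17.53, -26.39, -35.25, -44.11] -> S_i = -8.67 + -8.86*i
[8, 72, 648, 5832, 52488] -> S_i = 8*9^i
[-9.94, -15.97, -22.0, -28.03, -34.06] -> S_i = -9.94 + -6.03*i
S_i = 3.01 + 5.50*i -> [3.01, 8.51, 14.01, 19.51, 25.01]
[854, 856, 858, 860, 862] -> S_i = 854 + 2*i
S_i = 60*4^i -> [60, 240, 960, 3840, 15360]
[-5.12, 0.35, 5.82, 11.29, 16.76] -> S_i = -5.12 + 5.47*i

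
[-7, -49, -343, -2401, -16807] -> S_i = -7*7^i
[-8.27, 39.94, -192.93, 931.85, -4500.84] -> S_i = -8.27*(-4.83)^i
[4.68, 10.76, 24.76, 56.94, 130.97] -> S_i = 4.68*2.30^i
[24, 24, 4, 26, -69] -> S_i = Random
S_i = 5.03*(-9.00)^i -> [5.03, -45.27, 407.43, -3666.87, 33001.83]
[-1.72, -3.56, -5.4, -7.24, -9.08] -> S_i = -1.72 + -1.84*i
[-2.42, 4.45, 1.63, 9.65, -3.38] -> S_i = Random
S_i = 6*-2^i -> [6, -12, 24, -48, 96]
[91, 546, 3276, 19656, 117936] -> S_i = 91*6^i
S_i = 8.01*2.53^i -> [8.01, 20.27, 51.27, 129.72, 328.18]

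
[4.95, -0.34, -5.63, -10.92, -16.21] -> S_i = 4.95 + -5.29*i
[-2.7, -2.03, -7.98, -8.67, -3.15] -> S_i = Random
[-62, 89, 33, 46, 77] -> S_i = Random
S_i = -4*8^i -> [-4, -32, -256, -2048, -16384]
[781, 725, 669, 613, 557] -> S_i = 781 + -56*i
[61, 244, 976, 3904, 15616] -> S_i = 61*4^i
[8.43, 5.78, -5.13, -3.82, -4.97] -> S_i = Random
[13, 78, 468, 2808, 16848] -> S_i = 13*6^i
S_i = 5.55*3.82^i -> [5.55, 21.2, 80.99, 309.37, 1181.81]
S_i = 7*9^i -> [7, 63, 567, 5103, 45927]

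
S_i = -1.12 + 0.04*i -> [-1.12, -1.08, -1.04, -1.0, -0.96]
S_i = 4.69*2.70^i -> [4.69, 12.66, 34.19, 92.31, 249.25]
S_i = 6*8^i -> [6, 48, 384, 3072, 24576]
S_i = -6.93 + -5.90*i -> [-6.93, -12.83, -18.73, -24.63, -30.53]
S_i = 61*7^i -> [61, 427, 2989, 20923, 146461]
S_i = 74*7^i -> [74, 518, 3626, 25382, 177674]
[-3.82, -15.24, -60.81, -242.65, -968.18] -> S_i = -3.82*3.99^i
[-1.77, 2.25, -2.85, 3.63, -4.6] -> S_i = -1.77*(-1.27)^i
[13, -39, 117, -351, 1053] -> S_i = 13*-3^i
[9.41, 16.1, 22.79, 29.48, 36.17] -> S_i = 9.41 + 6.69*i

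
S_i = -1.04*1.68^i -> [-1.04, -1.75, -2.94, -4.93, -8.28]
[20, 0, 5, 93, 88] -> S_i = Random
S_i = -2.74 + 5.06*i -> [-2.74, 2.32, 7.38, 12.44, 17.5]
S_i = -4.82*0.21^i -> [-4.82, -1.01, -0.21, -0.04, -0.01]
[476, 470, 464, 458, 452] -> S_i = 476 + -6*i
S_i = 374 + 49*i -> [374, 423, 472, 521, 570]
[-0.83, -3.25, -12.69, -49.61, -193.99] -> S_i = -0.83*3.91^i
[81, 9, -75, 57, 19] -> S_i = Random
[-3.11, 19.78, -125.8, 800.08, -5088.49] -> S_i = -3.11*(-6.36)^i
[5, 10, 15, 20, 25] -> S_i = 5 + 5*i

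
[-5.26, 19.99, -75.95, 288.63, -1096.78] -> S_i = -5.26*(-3.80)^i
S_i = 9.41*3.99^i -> [9.41, 37.55, 149.81, 597.73, 2384.96]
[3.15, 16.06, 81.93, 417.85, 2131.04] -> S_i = 3.15*5.10^i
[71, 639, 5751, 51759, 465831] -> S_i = 71*9^i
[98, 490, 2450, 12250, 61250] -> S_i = 98*5^i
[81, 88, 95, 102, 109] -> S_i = 81 + 7*i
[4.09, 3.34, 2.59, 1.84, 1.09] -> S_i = 4.09 + -0.75*i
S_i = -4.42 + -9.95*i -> [-4.42, -14.37, -24.32, -34.27, -44.22]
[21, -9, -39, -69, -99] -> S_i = 21 + -30*i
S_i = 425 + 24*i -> [425, 449, 473, 497, 521]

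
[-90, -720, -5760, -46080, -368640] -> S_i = -90*8^i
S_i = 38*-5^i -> [38, -190, 950, -4750, 23750]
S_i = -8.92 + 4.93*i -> [-8.92, -3.99, 0.94, 5.87, 10.8]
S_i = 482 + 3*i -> [482, 485, 488, 491, 494]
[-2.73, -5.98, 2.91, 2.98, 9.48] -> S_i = Random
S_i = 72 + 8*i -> [72, 80, 88, 96, 104]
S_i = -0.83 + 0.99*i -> [-0.83, 0.16, 1.15, 2.14, 3.13]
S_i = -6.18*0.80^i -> [-6.18, -4.94, -3.96, -3.16, -2.53]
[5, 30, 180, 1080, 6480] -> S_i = 5*6^i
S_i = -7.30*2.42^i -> [-7.3, -17.67, -42.75, -103.46, -250.37]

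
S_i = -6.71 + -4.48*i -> [-6.71, -11.19, -15.67, -20.15, -24.63]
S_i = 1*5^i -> [1, 5, 25, 125, 625]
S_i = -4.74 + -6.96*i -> [-4.74, -11.7, -18.66, -25.62, -32.58]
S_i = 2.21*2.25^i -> [2.21, 4.97, 11.19, 25.17, 56.64]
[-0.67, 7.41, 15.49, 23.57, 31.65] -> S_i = -0.67 + 8.08*i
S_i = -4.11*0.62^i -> [-4.11, -2.55, -1.58, -0.98, -0.61]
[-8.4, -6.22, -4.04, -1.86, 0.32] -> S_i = -8.40 + 2.18*i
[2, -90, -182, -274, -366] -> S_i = 2 + -92*i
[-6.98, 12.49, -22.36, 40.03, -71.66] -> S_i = -6.98*(-1.79)^i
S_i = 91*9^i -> [91, 819, 7371, 66339, 597051]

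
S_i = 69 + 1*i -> [69, 70, 71, 72, 73]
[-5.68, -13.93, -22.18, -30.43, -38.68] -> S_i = -5.68 + -8.25*i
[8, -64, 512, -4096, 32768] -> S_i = 8*-8^i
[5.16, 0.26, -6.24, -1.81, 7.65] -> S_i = Random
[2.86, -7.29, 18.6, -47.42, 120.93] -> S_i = 2.86*(-2.55)^i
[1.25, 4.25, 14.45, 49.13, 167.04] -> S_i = 1.25*3.40^i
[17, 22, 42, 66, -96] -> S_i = Random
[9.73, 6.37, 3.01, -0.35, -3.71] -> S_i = 9.73 + -3.36*i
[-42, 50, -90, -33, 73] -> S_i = Random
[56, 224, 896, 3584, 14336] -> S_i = 56*4^i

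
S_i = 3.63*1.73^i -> [3.63, 6.28, 10.86, 18.8, 32.52]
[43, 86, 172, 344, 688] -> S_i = 43*2^i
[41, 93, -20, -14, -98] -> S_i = Random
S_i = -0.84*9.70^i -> [-0.84, -8.15, -79.04, -766.65, -7436.46]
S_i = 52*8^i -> [52, 416, 3328, 26624, 212992]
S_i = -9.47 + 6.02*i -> [-9.47, -3.45, 2.57, 8.59, 14.61]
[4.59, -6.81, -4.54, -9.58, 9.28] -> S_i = Random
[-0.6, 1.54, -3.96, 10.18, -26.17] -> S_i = -0.60*(-2.57)^i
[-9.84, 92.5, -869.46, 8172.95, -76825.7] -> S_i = -9.84*(-9.40)^i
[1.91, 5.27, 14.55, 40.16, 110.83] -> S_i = 1.91*2.76^i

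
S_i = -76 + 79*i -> [-76, 3, 82, 161, 240]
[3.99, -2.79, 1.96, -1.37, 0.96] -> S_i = 3.99*(-0.70)^i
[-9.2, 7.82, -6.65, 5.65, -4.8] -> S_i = -9.20*(-0.85)^i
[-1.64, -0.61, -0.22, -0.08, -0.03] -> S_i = -1.64*0.37^i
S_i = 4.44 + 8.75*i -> [4.44, 13.19, 21.94, 30.69, 39.44]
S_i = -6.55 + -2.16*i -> [-6.55, -8.71, -10.87, -13.03, -15.19]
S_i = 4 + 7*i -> [4, 11, 18, 25, 32]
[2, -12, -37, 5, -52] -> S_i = Random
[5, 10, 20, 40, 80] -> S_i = 5*2^i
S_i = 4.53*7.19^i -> [4.53, 32.57, 234.18, 1683.78, 12106.37]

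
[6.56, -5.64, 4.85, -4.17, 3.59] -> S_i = 6.56*(-0.86)^i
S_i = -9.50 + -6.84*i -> [-9.5, -16.34, -23.18, -30.02, -36.86]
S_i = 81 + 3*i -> [81, 84, 87, 90, 93]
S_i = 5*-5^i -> [5, -25, 125, -625, 3125]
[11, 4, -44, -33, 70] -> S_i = Random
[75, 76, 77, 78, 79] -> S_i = 75 + 1*i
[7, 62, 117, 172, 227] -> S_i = 7 + 55*i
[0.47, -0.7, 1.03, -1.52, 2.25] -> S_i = 0.47*(-1.48)^i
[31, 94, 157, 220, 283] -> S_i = 31 + 63*i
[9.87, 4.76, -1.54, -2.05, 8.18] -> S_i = Random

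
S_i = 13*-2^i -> [13, -26, 52, -104, 208]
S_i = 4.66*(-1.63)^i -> [4.66, -7.6, 12.38, -20.18, 32.9]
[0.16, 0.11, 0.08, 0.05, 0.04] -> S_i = 0.16*0.70^i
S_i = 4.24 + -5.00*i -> [4.24, -0.76, -5.76, -10.76, -15.76]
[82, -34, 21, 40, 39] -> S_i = Random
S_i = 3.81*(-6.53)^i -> [3.81, -24.88, 162.46, -1060.88, 6927.52]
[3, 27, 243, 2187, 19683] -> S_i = 3*9^i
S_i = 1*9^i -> [1, 9, 81, 729, 6561]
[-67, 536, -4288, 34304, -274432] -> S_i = -67*-8^i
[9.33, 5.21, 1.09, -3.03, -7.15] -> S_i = 9.33 + -4.12*i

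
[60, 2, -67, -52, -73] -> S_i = Random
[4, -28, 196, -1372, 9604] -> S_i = 4*-7^i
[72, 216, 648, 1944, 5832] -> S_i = 72*3^i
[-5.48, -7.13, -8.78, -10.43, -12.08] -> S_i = -5.48 + -1.65*i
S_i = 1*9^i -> [1, 9, 81, 729, 6561]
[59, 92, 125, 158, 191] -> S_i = 59 + 33*i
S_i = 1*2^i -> [1, 2, 4, 8, 16]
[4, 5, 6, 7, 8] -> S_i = 4 + 1*i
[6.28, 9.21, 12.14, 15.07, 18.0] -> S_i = 6.28 + 2.93*i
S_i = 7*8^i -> [7, 56, 448, 3584, 28672]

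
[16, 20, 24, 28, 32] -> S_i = 16 + 4*i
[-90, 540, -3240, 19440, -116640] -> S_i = -90*-6^i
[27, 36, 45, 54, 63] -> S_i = 27 + 9*i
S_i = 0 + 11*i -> [0, 11, 22, 33, 44]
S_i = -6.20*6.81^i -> [-6.2, -42.22, -287.53, -1958.09, -13334.6]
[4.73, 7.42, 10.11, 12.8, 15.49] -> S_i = 4.73 + 2.69*i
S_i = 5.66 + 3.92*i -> [5.66, 9.58, 13.5, 17.42, 21.34]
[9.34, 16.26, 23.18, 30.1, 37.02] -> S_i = 9.34 + 6.92*i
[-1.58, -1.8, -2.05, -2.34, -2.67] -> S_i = -1.58*1.14^i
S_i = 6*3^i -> [6, 18, 54, 162, 486]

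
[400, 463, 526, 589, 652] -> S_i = 400 + 63*i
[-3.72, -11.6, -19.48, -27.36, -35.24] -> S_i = -3.72 + -7.88*i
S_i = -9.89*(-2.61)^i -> [-9.89, 25.81, -67.37, 175.84, -458.94]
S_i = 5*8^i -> [5, 40, 320, 2560, 20480]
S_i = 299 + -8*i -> [299, 291, 283, 275, 267]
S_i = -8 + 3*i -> [-8, -5, -2, 1, 4]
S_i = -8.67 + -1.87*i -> [-8.67, -10.54, -12.41, -14.28, -16.15]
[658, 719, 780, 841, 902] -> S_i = 658 + 61*i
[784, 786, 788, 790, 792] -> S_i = 784 + 2*i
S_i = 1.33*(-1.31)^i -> [1.33, -1.74, 2.28, -2.99, 3.92]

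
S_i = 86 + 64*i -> [86, 150, 214, 278, 342]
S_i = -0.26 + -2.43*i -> [-0.26, -2.69, -5.12, -7.55, -9.98]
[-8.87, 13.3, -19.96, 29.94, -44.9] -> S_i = -8.87*(-1.50)^i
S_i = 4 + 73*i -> [4, 77, 150, 223, 296]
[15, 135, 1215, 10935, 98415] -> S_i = 15*9^i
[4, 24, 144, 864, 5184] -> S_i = 4*6^i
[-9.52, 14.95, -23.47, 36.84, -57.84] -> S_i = -9.52*(-1.57)^i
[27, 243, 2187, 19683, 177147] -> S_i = 27*9^i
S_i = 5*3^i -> [5, 15, 45, 135, 405]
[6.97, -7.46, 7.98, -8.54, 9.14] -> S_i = 6.97*(-1.07)^i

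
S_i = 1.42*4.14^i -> [1.42, 5.88, 24.34, 100.76, 417.15]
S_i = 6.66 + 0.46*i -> [6.66, 7.12, 7.58, 8.04, 8.5]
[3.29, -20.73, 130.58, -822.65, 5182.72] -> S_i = 3.29*(-6.30)^i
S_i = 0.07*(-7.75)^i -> [0.07, -0.54, 4.2, -32.58, 252.53]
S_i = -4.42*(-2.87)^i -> [-4.42, 12.69, -36.41, 104.49, -299.88]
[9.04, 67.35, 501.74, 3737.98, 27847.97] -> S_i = 9.04*7.45^i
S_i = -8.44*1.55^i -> [-8.44, -13.08, -20.28, -31.43, -48.72]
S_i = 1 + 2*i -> [1, 3, 5, 7, 9]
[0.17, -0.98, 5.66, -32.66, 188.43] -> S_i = 0.17*(-5.77)^i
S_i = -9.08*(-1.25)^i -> [-9.08, 11.35, -14.19, 17.73, -22.17]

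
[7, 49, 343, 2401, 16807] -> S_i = 7*7^i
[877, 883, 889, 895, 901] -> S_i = 877 + 6*i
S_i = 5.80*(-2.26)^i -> [5.8, -13.11, 29.62, -66.95, 151.31]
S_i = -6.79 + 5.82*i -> [-6.79, -0.97, 4.85, 10.67, 16.49]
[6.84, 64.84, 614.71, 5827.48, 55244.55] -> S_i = 6.84*9.48^i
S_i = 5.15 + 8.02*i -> [5.15, 13.17, 21.19, 29.21, 37.23]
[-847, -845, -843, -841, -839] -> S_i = -847 + 2*i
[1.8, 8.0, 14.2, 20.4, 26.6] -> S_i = 1.80 + 6.20*i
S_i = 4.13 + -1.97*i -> [4.13, 2.16, 0.19, -1.78, -3.75]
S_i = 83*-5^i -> [83, -415, 2075, -10375, 51875]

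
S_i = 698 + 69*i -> [698, 767, 836, 905, 974]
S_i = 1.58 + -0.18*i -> [1.58, 1.4, 1.22, 1.04, 0.86]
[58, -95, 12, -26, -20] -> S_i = Random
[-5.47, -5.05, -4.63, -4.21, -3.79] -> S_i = -5.47 + 0.42*i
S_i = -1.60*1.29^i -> [-1.6, -2.06, -2.66, -3.43, -4.43]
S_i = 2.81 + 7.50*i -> [2.81, 10.31, 17.81, 25.31, 32.81]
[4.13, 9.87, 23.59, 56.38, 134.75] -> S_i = 4.13*2.39^i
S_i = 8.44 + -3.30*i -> [8.44, 5.14, 1.84, -1.46, -4.76]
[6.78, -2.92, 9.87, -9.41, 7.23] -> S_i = Random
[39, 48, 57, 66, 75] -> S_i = 39 + 9*i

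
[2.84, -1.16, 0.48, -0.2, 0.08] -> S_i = 2.84*(-0.41)^i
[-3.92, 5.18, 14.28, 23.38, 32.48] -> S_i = -3.92 + 9.10*i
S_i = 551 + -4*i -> [551, 547, 543, 539, 535]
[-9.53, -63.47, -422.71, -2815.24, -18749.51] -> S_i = -9.53*6.66^i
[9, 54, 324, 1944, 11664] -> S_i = 9*6^i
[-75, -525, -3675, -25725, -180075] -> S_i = -75*7^i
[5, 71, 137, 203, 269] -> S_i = 5 + 66*i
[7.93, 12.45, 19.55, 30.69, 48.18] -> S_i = 7.93*1.57^i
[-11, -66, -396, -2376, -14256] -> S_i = -11*6^i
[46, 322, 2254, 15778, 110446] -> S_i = 46*7^i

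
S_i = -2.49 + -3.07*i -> [-2.49, -5.56, -8.63, -11.7, -14.77]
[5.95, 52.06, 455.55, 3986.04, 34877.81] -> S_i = 5.95*8.75^i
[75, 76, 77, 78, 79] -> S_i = 75 + 1*i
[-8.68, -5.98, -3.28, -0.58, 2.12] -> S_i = -8.68 + 2.70*i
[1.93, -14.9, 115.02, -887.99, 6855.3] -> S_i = 1.93*(-7.72)^i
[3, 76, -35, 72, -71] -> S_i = Random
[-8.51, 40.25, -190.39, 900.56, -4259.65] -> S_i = -8.51*(-4.73)^i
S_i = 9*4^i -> [9, 36, 144, 576, 2304]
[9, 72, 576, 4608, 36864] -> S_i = 9*8^i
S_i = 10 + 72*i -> [10, 82, 154, 226, 298]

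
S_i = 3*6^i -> [3, 18, 108, 648, 3888]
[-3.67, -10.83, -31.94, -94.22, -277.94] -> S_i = -3.67*2.95^i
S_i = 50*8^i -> [50, 400, 3200, 25600, 204800]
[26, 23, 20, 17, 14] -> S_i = 26 + -3*i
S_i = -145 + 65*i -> [-145, -80, -15, 50, 115]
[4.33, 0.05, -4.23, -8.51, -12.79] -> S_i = 4.33 + -4.28*i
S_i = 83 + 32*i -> [83, 115, 147, 179, 211]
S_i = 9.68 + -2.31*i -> [9.68, 7.37, 5.06, 2.75, 0.44]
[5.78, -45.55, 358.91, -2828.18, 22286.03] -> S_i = 5.78*(-7.88)^i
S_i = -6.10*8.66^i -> [-6.1, -52.83, -457.47, -3961.72, -34308.47]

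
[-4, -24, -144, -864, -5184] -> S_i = -4*6^i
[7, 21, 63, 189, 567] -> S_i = 7*3^i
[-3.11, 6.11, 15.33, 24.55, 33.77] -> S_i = -3.11 + 9.22*i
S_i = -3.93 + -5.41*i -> [-3.93, -9.34, -14.75, -20.16, -25.57]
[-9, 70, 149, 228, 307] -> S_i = -9 + 79*i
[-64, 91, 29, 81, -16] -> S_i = Random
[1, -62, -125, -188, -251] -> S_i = 1 + -63*i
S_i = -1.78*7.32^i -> [-1.78, -13.03, -95.38, -698.16, -5110.51]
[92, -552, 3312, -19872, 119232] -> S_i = 92*-6^i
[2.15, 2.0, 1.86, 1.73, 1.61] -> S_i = 2.15*0.93^i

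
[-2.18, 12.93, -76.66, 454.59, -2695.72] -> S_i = -2.18*(-5.93)^i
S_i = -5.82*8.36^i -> [-5.82, -48.66, -406.76, -3400.49, -28428.12]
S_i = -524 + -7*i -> [-524, -531, -538, -545, -552]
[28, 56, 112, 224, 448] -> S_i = 28*2^i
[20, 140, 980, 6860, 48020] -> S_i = 20*7^i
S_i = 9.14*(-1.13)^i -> [9.14, -10.33, 11.67, -13.19, 14.9]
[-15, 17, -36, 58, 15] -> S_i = Random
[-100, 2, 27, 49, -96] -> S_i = Random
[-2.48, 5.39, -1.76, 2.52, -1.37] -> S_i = Random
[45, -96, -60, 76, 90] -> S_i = Random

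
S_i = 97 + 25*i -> [97, 122, 147, 172, 197]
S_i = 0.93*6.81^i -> [0.93, 6.33, 43.13, 293.71, 2000.19]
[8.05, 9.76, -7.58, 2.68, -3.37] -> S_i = Random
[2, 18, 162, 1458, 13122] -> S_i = 2*9^i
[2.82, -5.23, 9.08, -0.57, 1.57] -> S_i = Random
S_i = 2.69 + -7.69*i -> [2.69, -5.0, -12.69, -20.38, -28.07]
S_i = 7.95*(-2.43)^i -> [7.95, -19.32, 46.94, -114.07, 277.2]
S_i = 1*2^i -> [1, 2, 4, 8, 16]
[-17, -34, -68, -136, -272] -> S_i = -17*2^i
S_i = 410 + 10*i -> [410, 420, 430, 440, 450]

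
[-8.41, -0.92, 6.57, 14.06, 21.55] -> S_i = -8.41 + 7.49*i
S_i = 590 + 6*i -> [590, 596, 602, 608, 614]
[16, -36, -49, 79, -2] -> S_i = Random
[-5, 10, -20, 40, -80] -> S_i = -5*-2^i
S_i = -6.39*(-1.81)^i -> [-6.39, 11.57, -20.93, 37.89, -68.58]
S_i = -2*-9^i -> [-2, 18, -162, 1458, -13122]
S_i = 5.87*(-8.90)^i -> [5.87, -52.24, 464.96, -4138.17, 36829.7]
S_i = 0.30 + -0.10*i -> [0.3, 0.2, 0.1, -0.0, -0.1]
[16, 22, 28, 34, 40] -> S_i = 16 + 6*i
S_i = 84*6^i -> [84, 504, 3024, 18144, 108864]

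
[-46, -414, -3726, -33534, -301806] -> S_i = -46*9^i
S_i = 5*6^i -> [5, 30, 180, 1080, 6480]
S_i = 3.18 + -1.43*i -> [3.18, 1.75, 0.32, -1.11, -2.54]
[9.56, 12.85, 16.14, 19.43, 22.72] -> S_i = 9.56 + 3.29*i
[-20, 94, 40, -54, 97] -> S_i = Random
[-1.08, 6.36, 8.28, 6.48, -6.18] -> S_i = Random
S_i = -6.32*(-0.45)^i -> [-6.32, 2.84, -1.28, 0.58, -0.26]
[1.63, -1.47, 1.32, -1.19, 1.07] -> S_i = 1.63*(-0.90)^i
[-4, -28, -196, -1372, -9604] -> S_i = -4*7^i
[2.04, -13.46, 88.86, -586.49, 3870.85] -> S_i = 2.04*(-6.60)^i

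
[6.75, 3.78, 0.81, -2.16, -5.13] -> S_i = 6.75 + -2.97*i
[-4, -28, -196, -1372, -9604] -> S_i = -4*7^i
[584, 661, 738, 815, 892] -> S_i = 584 + 77*i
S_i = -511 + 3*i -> [-511, -508, -505, -502, -499]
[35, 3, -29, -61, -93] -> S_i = 35 + -32*i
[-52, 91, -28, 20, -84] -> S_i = Random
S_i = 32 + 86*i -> [32, 118, 204, 290, 376]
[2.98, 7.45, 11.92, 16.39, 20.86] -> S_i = 2.98 + 4.47*i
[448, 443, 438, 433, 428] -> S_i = 448 + -5*i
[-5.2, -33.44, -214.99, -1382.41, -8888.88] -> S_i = -5.20*6.43^i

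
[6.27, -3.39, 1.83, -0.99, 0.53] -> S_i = 6.27*(-0.54)^i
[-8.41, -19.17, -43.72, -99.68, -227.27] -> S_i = -8.41*2.28^i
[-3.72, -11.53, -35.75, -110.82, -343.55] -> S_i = -3.72*3.10^i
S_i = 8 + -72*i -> [8, -64, -136, -208, -280]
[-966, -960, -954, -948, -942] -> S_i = -966 + 6*i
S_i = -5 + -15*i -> [-5, -20, -35, -50, -65]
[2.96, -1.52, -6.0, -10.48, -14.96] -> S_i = 2.96 + -4.48*i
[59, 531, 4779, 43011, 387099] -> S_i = 59*9^i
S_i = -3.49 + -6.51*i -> [-3.49, -10.0, -16.51, -23.02, -29.53]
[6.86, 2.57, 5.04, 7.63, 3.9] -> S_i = Random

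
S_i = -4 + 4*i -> [-4, 0, 4, 8, 12]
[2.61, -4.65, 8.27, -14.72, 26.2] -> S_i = 2.61*(-1.78)^i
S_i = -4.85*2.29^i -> [-4.85, -11.11, -25.43, -58.24, -133.38]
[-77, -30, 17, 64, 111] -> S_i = -77 + 47*i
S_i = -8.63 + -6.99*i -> [-8.63, -15.62, -22.61, -29.6, -36.59]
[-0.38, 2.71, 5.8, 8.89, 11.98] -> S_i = -0.38 + 3.09*i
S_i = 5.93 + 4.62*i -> [5.93, 10.55, 15.17, 19.79, 24.41]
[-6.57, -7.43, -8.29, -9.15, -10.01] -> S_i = -6.57 + -0.86*i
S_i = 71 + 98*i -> [71, 169, 267, 365, 463]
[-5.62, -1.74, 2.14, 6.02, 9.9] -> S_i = -5.62 + 3.88*i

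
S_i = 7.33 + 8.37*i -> [7.33, 15.7, 24.07, 32.44, 40.81]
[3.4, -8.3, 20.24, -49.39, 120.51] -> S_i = 3.40*(-2.44)^i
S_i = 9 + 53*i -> [9, 62, 115, 168, 221]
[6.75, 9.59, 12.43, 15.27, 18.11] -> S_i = 6.75 + 2.84*i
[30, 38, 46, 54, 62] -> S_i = 30 + 8*i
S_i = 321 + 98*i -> [321, 419, 517, 615, 713]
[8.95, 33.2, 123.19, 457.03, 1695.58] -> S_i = 8.95*3.71^i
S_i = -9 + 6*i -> [-9, -3, 3, 9, 15]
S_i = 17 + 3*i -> [17, 20, 23, 26, 29]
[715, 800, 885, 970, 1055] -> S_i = 715 + 85*i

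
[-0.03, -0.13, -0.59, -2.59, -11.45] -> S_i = -0.03*4.42^i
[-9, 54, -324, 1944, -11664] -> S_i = -9*-6^i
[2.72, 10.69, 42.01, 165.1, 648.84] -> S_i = 2.72*3.93^i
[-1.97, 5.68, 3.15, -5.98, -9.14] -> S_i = Random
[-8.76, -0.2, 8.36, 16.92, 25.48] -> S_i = -8.76 + 8.56*i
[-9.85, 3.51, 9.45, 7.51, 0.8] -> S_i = Random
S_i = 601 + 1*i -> [601, 602, 603, 604, 605]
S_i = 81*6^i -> [81, 486, 2916, 17496, 104976]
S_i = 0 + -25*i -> [0, -25, -50, -75, -100]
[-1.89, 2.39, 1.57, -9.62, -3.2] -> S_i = Random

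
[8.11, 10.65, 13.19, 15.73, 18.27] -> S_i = 8.11 + 2.54*i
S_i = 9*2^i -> [9, 18, 36, 72, 144]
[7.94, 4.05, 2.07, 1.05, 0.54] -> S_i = 7.94*0.51^i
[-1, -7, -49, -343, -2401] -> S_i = -1*7^i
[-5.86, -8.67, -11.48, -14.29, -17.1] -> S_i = -5.86 + -2.81*i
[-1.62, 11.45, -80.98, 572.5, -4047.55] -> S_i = -1.62*(-7.07)^i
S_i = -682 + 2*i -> [-682, -680, -678, -676, -674]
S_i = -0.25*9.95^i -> [-0.25, -2.49, -24.75, -246.27, -2450.37]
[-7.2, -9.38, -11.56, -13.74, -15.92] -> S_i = -7.20 + -2.18*i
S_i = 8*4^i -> [8, 32, 128, 512, 2048]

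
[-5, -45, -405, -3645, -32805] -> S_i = -5*9^i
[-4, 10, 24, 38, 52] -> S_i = -4 + 14*i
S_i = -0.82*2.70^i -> [-0.82, -2.21, -5.98, -16.14, -43.58]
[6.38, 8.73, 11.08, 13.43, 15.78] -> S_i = 6.38 + 2.35*i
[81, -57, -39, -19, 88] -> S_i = Random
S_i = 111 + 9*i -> [111, 120, 129, 138, 147]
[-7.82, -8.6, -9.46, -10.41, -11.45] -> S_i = -7.82*1.10^i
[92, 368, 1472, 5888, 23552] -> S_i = 92*4^i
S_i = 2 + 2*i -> [2, 4, 6, 8, 10]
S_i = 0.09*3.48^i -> [0.09, 0.31, 1.09, 3.79, 13.2]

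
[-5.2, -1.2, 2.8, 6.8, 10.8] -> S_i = -5.20 + 4.00*i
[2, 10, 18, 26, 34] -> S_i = 2 + 8*i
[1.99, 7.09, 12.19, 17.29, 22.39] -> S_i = 1.99 + 5.10*i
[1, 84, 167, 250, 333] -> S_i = 1 + 83*i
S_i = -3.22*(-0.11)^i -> [-3.22, 0.35, -0.04, 0.0, -0.0]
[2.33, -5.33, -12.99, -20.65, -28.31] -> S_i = 2.33 + -7.66*i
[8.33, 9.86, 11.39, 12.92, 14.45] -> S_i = 8.33 + 1.53*i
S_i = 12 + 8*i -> [12, 20, 28, 36, 44]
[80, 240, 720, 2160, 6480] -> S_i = 80*3^i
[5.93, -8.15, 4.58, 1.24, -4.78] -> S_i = Random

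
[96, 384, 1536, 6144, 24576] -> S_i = 96*4^i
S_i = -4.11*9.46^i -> [-4.11, -38.88, -367.81, -3479.49, -32915.95]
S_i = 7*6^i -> [7, 42, 252, 1512, 9072]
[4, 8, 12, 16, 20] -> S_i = 4 + 4*i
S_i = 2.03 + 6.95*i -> [2.03, 8.98, 15.93, 22.88, 29.83]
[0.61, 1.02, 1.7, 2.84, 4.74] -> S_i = 0.61*1.67^i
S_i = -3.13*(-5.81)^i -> [-3.13, 18.19, -105.66, 613.86, -3566.55]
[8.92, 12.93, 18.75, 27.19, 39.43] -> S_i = 8.92*1.45^i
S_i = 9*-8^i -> [9, -72, 576, -4608, 36864]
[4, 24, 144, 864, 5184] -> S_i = 4*6^i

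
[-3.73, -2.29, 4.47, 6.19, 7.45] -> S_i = Random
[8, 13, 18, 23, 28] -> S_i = 8 + 5*i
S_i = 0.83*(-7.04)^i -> [0.83, -5.84, 41.14, -289.6, 2038.77]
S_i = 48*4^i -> [48, 192, 768, 3072, 12288]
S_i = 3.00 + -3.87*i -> [3.0, -0.87, -4.74, -8.61, -12.48]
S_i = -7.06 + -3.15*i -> [-7.06, -10.21, -13.36, -16.51, -19.66]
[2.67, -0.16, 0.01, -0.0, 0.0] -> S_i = 2.67*(-0.06)^i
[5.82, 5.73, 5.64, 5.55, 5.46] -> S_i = 5.82 + -0.09*i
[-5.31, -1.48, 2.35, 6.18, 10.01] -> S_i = -5.31 + 3.83*i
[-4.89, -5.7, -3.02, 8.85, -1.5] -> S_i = Random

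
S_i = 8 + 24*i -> [8, 32, 56, 80, 104]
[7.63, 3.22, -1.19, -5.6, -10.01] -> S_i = 7.63 + -4.41*i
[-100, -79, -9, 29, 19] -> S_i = Random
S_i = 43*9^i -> [43, 387, 3483, 31347, 282123]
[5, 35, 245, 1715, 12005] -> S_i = 5*7^i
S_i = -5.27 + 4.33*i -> [-5.27, -0.94, 3.39, 7.72, 12.05]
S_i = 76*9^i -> [76, 684, 6156, 55404, 498636]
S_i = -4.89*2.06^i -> [-4.89, -10.07, -20.75, -42.75, -88.06]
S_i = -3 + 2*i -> [-3, -1, 1, 3, 5]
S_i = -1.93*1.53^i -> [-1.93, -2.95, -4.52, -6.91, -10.58]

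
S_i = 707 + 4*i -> [707, 711, 715, 719, 723]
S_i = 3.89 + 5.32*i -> [3.89, 9.21, 14.53, 19.85, 25.17]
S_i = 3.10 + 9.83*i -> [3.1, 12.93, 22.76, 32.59, 42.42]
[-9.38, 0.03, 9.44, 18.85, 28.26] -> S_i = -9.38 + 9.41*i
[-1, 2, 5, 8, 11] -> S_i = -1 + 3*i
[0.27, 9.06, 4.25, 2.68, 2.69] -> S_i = Random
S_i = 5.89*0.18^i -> [5.89, 1.06, 0.19, 0.03, 0.01]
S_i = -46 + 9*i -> [-46, -37, -28, -19, -10]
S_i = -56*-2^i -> [-56, 112, -224, 448, -896]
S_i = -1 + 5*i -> [-1, 4, 9, 14, 19]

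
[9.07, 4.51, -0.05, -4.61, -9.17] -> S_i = 9.07 + -4.56*i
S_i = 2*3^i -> [2, 6, 18, 54, 162]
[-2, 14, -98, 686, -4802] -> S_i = -2*-7^i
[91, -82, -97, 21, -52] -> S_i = Random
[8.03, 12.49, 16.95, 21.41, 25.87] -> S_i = 8.03 + 4.46*i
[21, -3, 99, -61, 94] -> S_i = Random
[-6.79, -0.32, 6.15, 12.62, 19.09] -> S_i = -6.79 + 6.47*i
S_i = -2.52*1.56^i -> [-2.52, -3.93, -6.13, -9.57, -14.92]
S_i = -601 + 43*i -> [-601, -558, -515, -472, -429]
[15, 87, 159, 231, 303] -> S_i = 15 + 72*i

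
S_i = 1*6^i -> [1, 6, 36, 216, 1296]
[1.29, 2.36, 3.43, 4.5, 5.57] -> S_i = 1.29 + 1.07*i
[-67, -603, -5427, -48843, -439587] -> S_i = -67*9^i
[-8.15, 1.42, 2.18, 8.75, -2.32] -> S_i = Random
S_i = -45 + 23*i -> [-45, -22, 1, 24, 47]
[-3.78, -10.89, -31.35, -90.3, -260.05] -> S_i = -3.78*2.88^i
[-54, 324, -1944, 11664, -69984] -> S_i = -54*-6^i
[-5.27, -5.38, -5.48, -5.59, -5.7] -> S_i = -5.27*1.02^i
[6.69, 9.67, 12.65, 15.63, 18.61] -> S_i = 6.69 + 2.98*i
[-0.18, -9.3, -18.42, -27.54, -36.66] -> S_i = -0.18 + -9.12*i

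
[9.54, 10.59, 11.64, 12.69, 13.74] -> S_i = 9.54 + 1.05*i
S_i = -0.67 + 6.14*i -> [-0.67, 5.47, 11.61, 17.75, 23.89]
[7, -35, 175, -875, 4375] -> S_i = 7*-5^i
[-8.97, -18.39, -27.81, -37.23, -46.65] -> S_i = -8.97 + -9.42*i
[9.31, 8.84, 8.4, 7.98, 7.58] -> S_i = 9.31*0.95^i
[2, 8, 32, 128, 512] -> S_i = 2*4^i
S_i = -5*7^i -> [-5, -35, -245, -1715, -12005]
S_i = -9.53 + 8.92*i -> [-9.53, -0.61, 8.31, 17.23, 26.15]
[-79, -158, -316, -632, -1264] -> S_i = -79*2^i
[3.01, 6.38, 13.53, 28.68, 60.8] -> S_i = 3.01*2.12^i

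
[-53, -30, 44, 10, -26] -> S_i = Random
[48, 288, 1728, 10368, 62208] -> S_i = 48*6^i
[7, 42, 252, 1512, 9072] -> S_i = 7*6^i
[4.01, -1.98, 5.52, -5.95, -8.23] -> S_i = Random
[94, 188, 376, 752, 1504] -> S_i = 94*2^i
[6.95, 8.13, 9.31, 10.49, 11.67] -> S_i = 6.95 + 1.18*i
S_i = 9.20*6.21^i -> [9.2, 57.13, 354.79, 2203.24, 13682.15]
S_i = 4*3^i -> [4, 12, 36, 108, 324]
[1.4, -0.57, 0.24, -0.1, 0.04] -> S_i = 1.40*(-0.41)^i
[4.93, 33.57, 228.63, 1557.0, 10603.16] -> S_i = 4.93*6.81^i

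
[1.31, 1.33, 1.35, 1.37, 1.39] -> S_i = 1.31 + 0.02*i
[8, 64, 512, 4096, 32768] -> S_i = 8*8^i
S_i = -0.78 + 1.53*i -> [-0.78, 0.75, 2.28, 3.81, 5.34]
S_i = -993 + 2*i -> [-993, -991, -989, -987, -985]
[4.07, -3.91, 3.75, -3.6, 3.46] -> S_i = 4.07*(-0.96)^i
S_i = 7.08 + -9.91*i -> [7.08, -2.83, -12.74, -22.65, -32.56]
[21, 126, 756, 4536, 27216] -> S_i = 21*6^i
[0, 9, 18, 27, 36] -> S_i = 0 + 9*i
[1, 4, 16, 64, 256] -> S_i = 1*4^i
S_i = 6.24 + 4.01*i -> [6.24, 10.25, 14.26, 18.27, 22.28]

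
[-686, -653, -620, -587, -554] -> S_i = -686 + 33*i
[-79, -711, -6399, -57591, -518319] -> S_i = -79*9^i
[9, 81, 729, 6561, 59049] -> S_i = 9*9^i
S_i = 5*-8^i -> [5, -40, 320, -2560, 20480]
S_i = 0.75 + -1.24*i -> [0.75, -0.49, -1.73, -2.97, -4.21]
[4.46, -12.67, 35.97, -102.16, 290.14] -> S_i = 4.46*(-2.84)^i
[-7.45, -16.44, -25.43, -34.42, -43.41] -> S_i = -7.45 + -8.99*i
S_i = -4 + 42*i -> [-4, 38, 80, 122, 164]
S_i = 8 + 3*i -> [8, 11, 14, 17, 20]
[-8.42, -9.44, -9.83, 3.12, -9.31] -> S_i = Random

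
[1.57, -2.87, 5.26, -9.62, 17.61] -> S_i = 1.57*(-1.83)^i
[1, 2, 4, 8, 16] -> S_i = 1*2^i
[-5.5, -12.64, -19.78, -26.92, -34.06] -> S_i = -5.50 + -7.14*i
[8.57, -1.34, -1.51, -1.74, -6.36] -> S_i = Random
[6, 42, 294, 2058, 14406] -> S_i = 6*7^i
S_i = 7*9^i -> [7, 63, 567, 5103, 45927]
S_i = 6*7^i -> [6, 42, 294, 2058, 14406]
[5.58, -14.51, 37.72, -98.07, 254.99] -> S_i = 5.58*(-2.60)^i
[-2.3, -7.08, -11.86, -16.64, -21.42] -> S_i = -2.30 + -4.78*i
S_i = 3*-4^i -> [3, -12, 48, -192, 768]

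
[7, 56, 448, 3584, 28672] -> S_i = 7*8^i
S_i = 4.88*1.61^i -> [4.88, 7.86, 12.65, 20.37, 32.79]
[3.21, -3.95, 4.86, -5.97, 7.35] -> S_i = 3.21*(-1.23)^i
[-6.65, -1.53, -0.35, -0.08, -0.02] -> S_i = -6.65*0.23^i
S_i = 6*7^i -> [6, 42, 294, 2058, 14406]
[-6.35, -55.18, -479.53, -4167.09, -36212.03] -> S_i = -6.35*8.69^i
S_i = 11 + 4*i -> [11, 15, 19, 23, 27]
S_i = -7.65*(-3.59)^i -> [-7.65, 27.46, -98.59, 353.95, -1270.69]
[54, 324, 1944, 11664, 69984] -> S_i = 54*6^i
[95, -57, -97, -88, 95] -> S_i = Random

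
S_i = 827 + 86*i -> [827, 913, 999, 1085, 1171]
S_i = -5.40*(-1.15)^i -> [-5.4, 6.21, -7.14, 8.21, -9.44]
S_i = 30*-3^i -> [30, -90, 270, -810, 2430]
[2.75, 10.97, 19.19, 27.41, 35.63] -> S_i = 2.75 + 8.22*i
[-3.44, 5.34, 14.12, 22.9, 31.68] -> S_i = -3.44 + 8.78*i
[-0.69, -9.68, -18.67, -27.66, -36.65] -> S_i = -0.69 + -8.99*i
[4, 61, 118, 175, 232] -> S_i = 4 + 57*i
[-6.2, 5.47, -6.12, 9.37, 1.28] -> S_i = Random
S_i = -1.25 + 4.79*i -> [-1.25, 3.54, 8.33, 13.12, 17.91]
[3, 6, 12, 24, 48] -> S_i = 3*2^i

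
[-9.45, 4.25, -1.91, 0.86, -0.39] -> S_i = -9.45*(-0.45)^i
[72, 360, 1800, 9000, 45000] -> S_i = 72*5^i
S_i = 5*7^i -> [5, 35, 245, 1715, 12005]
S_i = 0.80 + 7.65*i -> [0.8, 8.45, 16.1, 23.75, 31.4]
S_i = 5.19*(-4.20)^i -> [5.19, -21.8, 91.55, -384.52, 1614.97]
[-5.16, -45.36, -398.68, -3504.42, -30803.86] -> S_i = -5.16*8.79^i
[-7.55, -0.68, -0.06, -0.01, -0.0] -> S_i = -7.55*0.09^i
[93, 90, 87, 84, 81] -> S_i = 93 + -3*i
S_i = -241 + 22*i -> [-241, -219, -197, -175, -153]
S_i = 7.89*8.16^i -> [7.89, 64.38, 525.36, 4286.94, 34981.44]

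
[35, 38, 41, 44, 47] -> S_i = 35 + 3*i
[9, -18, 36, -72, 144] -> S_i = 9*-2^i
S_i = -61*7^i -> [-61, -427, -2989, -20923, -146461]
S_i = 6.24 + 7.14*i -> [6.24, 13.38, 20.52, 27.66, 34.8]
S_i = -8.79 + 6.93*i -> [-8.79, -1.86, 5.07, 12.0, 18.93]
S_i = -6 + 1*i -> [-6, -5, -4, -3, -2]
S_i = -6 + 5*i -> [-6, -1, 4, 9, 14]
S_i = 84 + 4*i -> [84, 88, 92, 96, 100]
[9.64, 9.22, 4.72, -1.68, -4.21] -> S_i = Random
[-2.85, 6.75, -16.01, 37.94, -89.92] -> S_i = -2.85*(-2.37)^i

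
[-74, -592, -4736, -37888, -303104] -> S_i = -74*8^i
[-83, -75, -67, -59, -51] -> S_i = -83 + 8*i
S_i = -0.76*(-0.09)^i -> [-0.76, 0.07, -0.01, 0.0, -0.0]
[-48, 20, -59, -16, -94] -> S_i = Random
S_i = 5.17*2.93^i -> [5.17, 15.15, 44.38, 130.04, 381.03]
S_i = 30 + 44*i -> [30, 74, 118, 162, 206]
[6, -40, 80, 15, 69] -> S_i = Random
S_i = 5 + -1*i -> [5, 4, 3, 2, 1]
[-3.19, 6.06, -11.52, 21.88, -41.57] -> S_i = -3.19*(-1.90)^i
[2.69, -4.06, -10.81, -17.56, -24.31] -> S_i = 2.69 + -6.75*i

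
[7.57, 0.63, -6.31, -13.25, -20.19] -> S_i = 7.57 + -6.94*i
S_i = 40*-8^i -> [40, -320, 2560, -20480, 163840]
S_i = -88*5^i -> [-88, -440, -2200, -11000, -55000]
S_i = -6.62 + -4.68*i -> [-6.62, -11.3, -15.98, -20.66, -25.34]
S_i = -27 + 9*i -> [-27, -18, -9, 0, 9]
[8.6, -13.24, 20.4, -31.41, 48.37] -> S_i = 8.60*(-1.54)^i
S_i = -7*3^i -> [-7, -21, -63, -189, -567]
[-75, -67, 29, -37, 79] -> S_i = Random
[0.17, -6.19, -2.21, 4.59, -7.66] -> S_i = Random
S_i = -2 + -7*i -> [-2, -9, -16, -23, -30]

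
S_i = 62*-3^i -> [62, -186, 558, -1674, 5022]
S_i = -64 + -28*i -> [-64, -92, -120, -148, -176]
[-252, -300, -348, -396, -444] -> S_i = -252 + -48*i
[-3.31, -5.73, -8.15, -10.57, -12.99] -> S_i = -3.31 + -2.42*i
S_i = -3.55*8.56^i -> [-3.55, -30.39, -260.12, -2226.64, -19060.02]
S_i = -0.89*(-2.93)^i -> [-0.89, 2.61, -7.64, 22.39, -65.59]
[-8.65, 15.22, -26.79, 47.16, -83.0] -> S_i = -8.65*(-1.76)^i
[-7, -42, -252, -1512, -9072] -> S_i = -7*6^i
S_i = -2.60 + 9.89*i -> [-2.6, 7.29, 17.18, 27.07, 36.96]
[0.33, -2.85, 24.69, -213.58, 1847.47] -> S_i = 0.33*(-8.65)^i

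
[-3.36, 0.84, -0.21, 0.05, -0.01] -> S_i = -3.36*(-0.25)^i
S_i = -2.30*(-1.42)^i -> [-2.3, 3.27, -4.64, 6.59, -9.35]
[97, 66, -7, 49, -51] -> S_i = Random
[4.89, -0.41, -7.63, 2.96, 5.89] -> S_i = Random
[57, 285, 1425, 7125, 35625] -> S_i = 57*5^i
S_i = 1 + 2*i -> [1, 3, 5, 7, 9]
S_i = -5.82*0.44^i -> [-5.82, -2.56, -1.13, -0.5, -0.22]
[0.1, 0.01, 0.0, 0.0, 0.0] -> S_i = 0.10*0.13^i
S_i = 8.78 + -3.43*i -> [8.78, 5.35, 1.92, -1.51, -4.94]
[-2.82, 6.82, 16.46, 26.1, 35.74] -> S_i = -2.82 + 9.64*i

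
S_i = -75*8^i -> [-75, -600, -4800, -38400, -307200]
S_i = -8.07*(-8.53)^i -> [-8.07, 68.84, -587.18, 5008.65, -42723.78]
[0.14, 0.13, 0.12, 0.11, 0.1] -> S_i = 0.14*0.92^i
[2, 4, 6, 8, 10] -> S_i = 2 + 2*i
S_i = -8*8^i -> [-8, -64, -512, -4096, -32768]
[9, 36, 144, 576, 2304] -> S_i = 9*4^i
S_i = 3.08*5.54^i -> [3.08, 17.06, 94.53, 523.7, 2901.28]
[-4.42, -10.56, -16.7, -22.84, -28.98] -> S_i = -4.42 + -6.14*i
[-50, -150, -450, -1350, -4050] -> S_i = -50*3^i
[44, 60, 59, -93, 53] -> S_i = Random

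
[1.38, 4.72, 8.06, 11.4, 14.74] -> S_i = 1.38 + 3.34*i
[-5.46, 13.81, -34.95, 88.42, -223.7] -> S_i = -5.46*(-2.53)^i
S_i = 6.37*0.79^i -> [6.37, 5.03, 3.98, 3.14, 2.48]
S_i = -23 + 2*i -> [-23, -21, -19, -17, -15]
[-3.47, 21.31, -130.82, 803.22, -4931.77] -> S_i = -3.47*(-6.14)^i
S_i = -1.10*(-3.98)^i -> [-1.1, 4.38, -17.42, 69.35, -276.01]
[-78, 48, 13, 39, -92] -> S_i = Random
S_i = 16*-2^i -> [16, -32, 64, -128, 256]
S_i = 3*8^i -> [3, 24, 192, 1536, 12288]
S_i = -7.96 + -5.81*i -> [-7.96, -13.77, -19.58, -25.39, -31.2]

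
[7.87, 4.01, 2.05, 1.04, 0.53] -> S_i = 7.87*0.51^i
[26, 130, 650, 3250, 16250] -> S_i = 26*5^i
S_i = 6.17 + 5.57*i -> [6.17, 11.74, 17.31, 22.88, 28.45]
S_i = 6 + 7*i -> [6, 13, 20, 27, 34]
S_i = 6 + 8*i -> [6, 14, 22, 30, 38]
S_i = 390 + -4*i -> [390, 386, 382, 378, 374]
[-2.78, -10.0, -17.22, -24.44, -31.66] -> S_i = -2.78 + -7.22*i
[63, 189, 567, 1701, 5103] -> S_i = 63*3^i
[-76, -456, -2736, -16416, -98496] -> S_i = -76*6^i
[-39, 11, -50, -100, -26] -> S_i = Random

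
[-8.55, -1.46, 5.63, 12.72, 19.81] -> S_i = -8.55 + 7.09*i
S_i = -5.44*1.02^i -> [-5.44, -5.55, -5.66, -5.77, -5.89]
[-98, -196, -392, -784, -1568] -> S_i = -98*2^i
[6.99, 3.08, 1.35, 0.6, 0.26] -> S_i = 6.99*0.44^i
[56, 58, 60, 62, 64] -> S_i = 56 + 2*i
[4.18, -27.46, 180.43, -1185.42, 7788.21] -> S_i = 4.18*(-6.57)^i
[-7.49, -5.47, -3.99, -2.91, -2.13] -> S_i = -7.49*0.73^i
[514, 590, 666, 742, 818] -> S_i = 514 + 76*i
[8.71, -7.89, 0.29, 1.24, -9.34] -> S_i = Random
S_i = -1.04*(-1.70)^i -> [-1.04, 1.77, -3.01, 5.11, -8.69]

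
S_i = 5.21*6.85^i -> [5.21, 35.69, 244.47, 1674.59, 11470.97]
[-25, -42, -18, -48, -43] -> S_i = Random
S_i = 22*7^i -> [22, 154, 1078, 7546, 52822]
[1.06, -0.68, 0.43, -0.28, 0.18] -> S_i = 1.06*(-0.64)^i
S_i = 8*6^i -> [8, 48, 288, 1728, 10368]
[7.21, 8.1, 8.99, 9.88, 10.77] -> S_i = 7.21 + 0.89*i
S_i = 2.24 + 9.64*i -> [2.24, 11.88, 21.52, 31.16, 40.8]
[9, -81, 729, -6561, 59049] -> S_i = 9*-9^i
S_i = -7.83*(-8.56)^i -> [-7.83, 67.02, -573.73, 4911.15, -42039.43]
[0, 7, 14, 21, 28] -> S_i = 0 + 7*i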